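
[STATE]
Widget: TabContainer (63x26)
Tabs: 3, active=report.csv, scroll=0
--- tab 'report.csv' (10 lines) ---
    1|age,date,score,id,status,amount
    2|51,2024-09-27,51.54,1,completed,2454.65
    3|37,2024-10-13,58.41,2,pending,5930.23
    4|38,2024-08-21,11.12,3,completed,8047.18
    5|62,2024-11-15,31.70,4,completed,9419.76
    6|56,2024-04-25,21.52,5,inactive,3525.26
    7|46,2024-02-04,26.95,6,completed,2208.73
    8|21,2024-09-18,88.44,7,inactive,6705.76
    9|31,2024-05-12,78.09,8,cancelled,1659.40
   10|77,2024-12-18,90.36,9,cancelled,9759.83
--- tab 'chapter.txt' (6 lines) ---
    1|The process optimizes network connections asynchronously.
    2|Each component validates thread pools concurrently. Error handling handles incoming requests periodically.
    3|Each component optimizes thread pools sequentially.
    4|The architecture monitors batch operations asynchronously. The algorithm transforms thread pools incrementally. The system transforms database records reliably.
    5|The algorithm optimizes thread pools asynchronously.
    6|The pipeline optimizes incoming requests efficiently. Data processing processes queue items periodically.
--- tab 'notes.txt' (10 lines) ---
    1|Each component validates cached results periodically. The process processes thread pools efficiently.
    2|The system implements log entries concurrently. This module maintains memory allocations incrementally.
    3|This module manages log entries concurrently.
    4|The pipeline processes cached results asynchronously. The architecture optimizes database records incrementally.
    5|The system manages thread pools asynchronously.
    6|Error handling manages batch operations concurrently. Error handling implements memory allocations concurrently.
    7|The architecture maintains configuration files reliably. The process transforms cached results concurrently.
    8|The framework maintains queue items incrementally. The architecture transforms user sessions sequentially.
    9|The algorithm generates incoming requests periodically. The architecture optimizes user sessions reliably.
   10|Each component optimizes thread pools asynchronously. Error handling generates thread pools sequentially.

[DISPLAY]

[report.csv]│ chapter.txt │ notes.txt                          
───────────────────────────────────────────────────────────────
age,date,score,id,status,amount                                
51,2024-09-27,51.54,1,completed,2454.65                        
37,2024-10-13,58.41,2,pending,5930.23                          
38,2024-08-21,11.12,3,completed,8047.18                        
62,2024-11-15,31.70,4,completed,9419.76                        
56,2024-04-25,21.52,5,inactive,3525.26                         
46,2024-02-04,26.95,6,completed,2208.73                        
21,2024-09-18,88.44,7,inactive,6705.76                         
31,2024-05-12,78.09,8,cancelled,1659.40                        
77,2024-12-18,90.36,9,cancelled,9759.83                        
                                                               
                                                               
                                                               
                                                               
                                                               
                                                               
                                                               
                                                               
                                                               
                                                               
                                                               
                                                               
                                                               
                                                               


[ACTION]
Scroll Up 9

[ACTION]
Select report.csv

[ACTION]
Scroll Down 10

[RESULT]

[report.csv]│ chapter.txt │ notes.txt                          
───────────────────────────────────────────────────────────────
77,2024-12-18,90.36,9,cancelled,9759.83                        
                                                               
                                                               
                                                               
                                                               
                                                               
                                                               
                                                               
                                                               
                                                               
                                                               
                                                               
                                                               
                                                               
                                                               
                                                               
                                                               
                                                               
                                                               
                                                               
                                                               
                                                               
                                                               
                                                               


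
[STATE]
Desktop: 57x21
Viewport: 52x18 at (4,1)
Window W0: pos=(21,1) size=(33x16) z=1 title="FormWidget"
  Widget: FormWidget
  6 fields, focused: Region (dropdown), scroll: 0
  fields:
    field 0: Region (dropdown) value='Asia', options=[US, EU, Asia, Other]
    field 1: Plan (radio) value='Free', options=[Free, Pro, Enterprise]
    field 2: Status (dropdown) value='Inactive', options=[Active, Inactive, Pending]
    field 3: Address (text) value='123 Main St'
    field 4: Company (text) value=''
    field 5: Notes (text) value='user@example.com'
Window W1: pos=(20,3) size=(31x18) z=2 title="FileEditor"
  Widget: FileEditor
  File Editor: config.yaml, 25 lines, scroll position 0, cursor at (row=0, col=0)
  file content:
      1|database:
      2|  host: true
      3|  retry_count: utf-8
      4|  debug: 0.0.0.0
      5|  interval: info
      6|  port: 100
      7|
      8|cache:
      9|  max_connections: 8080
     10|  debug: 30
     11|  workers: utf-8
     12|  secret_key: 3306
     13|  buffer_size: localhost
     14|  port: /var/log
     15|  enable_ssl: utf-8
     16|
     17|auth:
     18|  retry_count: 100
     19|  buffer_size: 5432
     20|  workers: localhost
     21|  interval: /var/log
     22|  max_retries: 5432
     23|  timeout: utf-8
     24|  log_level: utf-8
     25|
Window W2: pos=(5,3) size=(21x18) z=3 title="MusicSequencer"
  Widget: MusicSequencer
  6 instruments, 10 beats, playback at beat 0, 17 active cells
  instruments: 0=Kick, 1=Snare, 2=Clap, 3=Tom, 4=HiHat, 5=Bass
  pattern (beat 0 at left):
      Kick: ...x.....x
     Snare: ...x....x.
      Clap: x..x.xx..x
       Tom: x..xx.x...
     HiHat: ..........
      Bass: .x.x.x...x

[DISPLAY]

                 ┏━━━━━━━━━━━━━━━━━━━━━━━━━━━━━━━┓  
                 ┃ FormWidget                    ┃  
 ┏━━━━━━━━━━━━━━━━━━━┓━━━━━━━━━━━━━━━━━━━━━━━━┓──┨  
 ┃ MusicSequencer    ┃Editor                  ┃▼]┃  
 ┠───────────────────┨────────────────────────┨ro┃  
 ┃      ▼123456789   ┃ase:                   ▲┃▼]┃  
 ┃  Kick···█·····█   ┃t: true                █┃ ]┃  
 ┃ Snare···█····█·   ┃ry_count: utf-8        ░┃ ]┃  
 ┃  Clap█··█·██··█   ┃ug: 0.0.0.0            ░┃o]┃  
 ┃   Tom█··██·█···   ┃erval: info            ░┃  ┃  
 ┃ HiHat··········   ┃t: 100                 ░┃  ┃  
 ┃  Bass·█·█·█···█   ┃                       ░┃  ┃  
 ┃                   ┃:                      ░┃  ┃  
 ┃                   ┃_connections: 8080     ░┃  ┃  
 ┃                   ┃ug: 30                 ░┃  ┃  
 ┃                   ┃kers: utf-8            ░┃━━┛  
 ┃                   ┃ret_key: 3306          ░┃     
 ┃                   ┃fer_size: localhost    ░┃     


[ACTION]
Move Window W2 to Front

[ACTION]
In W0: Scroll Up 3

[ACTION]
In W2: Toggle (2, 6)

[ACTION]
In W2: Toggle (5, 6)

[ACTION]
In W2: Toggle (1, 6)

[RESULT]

                 ┏━━━━━━━━━━━━━━━━━━━━━━━━━━━━━━━┓  
                 ┃ FormWidget                    ┃  
 ┏━━━━━━━━━━━━━━━━━━━┓━━━━━━━━━━━━━━━━━━━━━━━━┓──┨  
 ┃ MusicSequencer    ┃Editor                  ┃▼]┃  
 ┠───────────────────┨────────────────────────┨ro┃  
 ┃      ▼123456789   ┃ase:                   ▲┃▼]┃  
 ┃  Kick···█·····█   ┃t: true                █┃ ]┃  
 ┃ Snare···█··█·█·   ┃ry_count: utf-8        ░┃ ]┃  
 ┃  Clap█··█·█···█   ┃ug: 0.0.0.0            ░┃o]┃  
 ┃   Tom█··██·█···   ┃erval: info            ░┃  ┃  
 ┃ HiHat··········   ┃t: 100                 ░┃  ┃  
 ┃  Bass·█·█·██··█   ┃                       ░┃  ┃  
 ┃                   ┃:                      ░┃  ┃  
 ┃                   ┃_connections: 8080     ░┃  ┃  
 ┃                   ┃ug: 30                 ░┃  ┃  
 ┃                   ┃kers: utf-8            ░┃━━┛  
 ┃                   ┃ret_key: 3306          ░┃     
 ┃                   ┃fer_size: localhost    ░┃     


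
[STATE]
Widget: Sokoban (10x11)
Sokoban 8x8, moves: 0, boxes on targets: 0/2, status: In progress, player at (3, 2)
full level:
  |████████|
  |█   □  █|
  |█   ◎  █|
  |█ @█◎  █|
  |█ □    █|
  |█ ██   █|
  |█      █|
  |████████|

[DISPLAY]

████████  
█   □  █  
█   ◎  █  
█ @█◎  █  
█ □    █  
█ ██   █  
█      █  
████████  
Moves: 0  
          
          


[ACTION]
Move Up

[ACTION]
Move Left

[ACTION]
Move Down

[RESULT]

████████  
█   □  █  
█   ◎  █  
█@ █◎  █  
█ □    █  
█ ██   █  
█      █  
████████  
Moves: 3  
          
          


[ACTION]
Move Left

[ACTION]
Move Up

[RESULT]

████████  
█   □  █  
█@  ◎  █  
█  █◎  █  
█ □    █  
█ ██   █  
█      █  
████████  
Moves: 4  
          
          


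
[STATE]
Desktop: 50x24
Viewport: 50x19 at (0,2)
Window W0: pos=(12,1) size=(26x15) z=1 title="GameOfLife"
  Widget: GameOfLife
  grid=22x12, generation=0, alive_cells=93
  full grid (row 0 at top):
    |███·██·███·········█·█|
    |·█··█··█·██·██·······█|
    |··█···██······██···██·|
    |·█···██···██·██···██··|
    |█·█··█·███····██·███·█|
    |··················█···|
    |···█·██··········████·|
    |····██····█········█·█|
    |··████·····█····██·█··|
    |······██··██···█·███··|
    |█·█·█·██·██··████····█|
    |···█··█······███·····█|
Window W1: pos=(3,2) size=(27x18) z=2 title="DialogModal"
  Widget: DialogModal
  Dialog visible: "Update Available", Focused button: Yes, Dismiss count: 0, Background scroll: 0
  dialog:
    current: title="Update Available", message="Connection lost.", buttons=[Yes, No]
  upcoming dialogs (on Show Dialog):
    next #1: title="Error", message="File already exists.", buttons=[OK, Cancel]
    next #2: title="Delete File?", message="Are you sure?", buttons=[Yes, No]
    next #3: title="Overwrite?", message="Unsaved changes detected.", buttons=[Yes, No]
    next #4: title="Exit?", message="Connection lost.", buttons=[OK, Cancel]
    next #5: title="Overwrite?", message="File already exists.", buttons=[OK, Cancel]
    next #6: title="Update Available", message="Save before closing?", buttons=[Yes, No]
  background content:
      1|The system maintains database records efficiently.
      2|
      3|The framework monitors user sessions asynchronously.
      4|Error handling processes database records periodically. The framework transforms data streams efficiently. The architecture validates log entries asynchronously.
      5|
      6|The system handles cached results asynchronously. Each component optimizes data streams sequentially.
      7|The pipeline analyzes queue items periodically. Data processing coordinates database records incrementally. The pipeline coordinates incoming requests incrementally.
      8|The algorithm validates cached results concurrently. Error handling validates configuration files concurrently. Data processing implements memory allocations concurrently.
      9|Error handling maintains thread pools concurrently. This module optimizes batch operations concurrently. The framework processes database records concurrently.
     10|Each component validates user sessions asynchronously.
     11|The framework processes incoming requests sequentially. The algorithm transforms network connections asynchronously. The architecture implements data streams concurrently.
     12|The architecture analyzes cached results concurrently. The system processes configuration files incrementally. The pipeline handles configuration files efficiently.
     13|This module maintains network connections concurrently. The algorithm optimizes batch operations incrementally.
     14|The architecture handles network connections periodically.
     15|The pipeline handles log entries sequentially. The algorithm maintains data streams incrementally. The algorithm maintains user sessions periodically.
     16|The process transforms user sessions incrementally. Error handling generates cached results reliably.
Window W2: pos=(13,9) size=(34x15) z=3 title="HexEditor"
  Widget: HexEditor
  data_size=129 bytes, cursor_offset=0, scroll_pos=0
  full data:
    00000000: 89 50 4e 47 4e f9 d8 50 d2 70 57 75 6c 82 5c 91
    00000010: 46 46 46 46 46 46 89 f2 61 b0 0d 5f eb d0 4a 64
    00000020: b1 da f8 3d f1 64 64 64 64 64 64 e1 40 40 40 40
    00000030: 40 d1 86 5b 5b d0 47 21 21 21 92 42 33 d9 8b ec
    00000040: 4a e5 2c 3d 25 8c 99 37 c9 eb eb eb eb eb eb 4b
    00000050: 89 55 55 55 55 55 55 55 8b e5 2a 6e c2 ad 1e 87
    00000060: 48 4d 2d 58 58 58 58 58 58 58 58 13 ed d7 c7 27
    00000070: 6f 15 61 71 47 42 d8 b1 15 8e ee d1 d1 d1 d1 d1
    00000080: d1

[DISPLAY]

   ┏━━━━━━━━━━━━━━━━━━━━━━━━━┓       ┃            
   ┃ DialogModal             ┃───────┨            
   ┠─────────────────────────┨       ┃            
   ┃The system maintains data┃····█  ┃            
   ┃                         ┃··██·  ┃            
   ┃The framework monitors us┃·██··  ┃            
   ┃Error handling processes ┃███·█  ┃            
   ┃  ┌──────┏━━━━━━━━━━━━━━━━━━━━━━━━━━━━━━━━┓   
   ┃Th│ Updat┃ HexEditor                      ┃   
   ┃Th│ Conne┠────────────────────────────────┨   
   ┃Th│    [Y┃00000000  89 50 4e 47 4e f9 d8 5┃   
   ┃Er└──────┃00000010  46 46 46 46 46 46 89 f┃   
   ┃Each comp┃00000020  b1 da f8 3d f1 64 64 6┃   
   ┃The frame┃00000030  40 d1 86 5b 5b d0 47 2┃   
   ┃The archi┃00000040  4a e5 2c 3d 25 8c 99 3┃   
   ┃This modu┃00000050  89 55 55 55 55 55 55 5┃   
   ┃The archi┃00000060  48 4d 2d 58 58 58 58 5┃   
   ┗━━━━━━━━━┃00000070  6f 15 61 71 47 42 d8 b┃   
             ┃00000080  d1                    ┃   


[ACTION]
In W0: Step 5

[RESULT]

   ┏━━━━━━━━━━━━━━━━━━━━━━━━━┓       ┃            
   ┃ DialogModal             ┃───────┨            
   ┠─────────────────────────┨       ┃            
   ┃The system maintains data┃███·█  ┃            
   ┃                         ┃·····  ┃            
   ┃The framework monitors us┃····█  ┃            
   ┃Error handling processes ┃·····  ┃            
   ┃  ┌──────┏━━━━━━━━━━━━━━━━━━━━━━━━━━━━━━━━┓   
   ┃Th│ Updat┃ HexEditor                      ┃   
   ┃Th│ Conne┠────────────────────────────────┨   
   ┃Th│    [Y┃00000000  89 50 4e 47 4e f9 d8 5┃   
   ┃Er└──────┃00000010  46 46 46 46 46 46 89 f┃   
   ┃Each comp┃00000020  b1 da f8 3d f1 64 64 6┃   
   ┃The frame┃00000030  40 d1 86 5b 5b d0 47 2┃   
   ┃The archi┃00000040  4a e5 2c 3d 25 8c 99 3┃   
   ┃This modu┃00000050  89 55 55 55 55 55 55 5┃   
   ┃The archi┃00000060  48 4d 2d 58 58 58 58 5┃   
   ┗━━━━━━━━━┃00000070  6f 15 61 71 47 42 d8 b┃   
             ┃00000080  d1                    ┃   


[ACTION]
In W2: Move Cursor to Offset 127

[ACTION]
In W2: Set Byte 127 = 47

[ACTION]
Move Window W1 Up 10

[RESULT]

   ┠─────────────────────────┨       ┃            
   ┃The system maintains data┃───────┨            
   ┃                         ┃       ┃            
   ┃The framework monitors us┃███·█  ┃            
   ┃Error handling processes ┃·····  ┃            
   ┃  ┌──────────────────┐   ┃····█  ┃            
   ┃Th│ Update Available │hed┃·····  ┃            
   ┃Th│ Conne┏━━━━━━━━━━━━━━━━━━━━━━━━━━━━━━━━┓   
   ┃Th│    [Y┃ HexEditor                      ┃   
   ┃Er└──────┠────────────────────────────────┨   
   ┃Each comp┃00000000  89 50 4e 47 4e f9 d8 5┃   
   ┃The frame┃00000010  46 46 46 46 46 46 89 f┃   
   ┃The archi┃00000020  b1 da f8 3d f1 64 64 6┃   
   ┃This modu┃00000030  40 d1 86 5b 5b d0 47 2┃   
   ┃The archi┃00000040  4a e5 2c 3d 25 8c 99 3┃   
   ┗━━━━━━━━━┃00000050  89 55 55 55 55 55 55 5┃   
             ┃00000060  48 4d 2d 58 58 58 58 5┃   
             ┃00000070  6f 15 61 71 47 42 d8 b┃   
             ┃00000080  d1                    ┃   


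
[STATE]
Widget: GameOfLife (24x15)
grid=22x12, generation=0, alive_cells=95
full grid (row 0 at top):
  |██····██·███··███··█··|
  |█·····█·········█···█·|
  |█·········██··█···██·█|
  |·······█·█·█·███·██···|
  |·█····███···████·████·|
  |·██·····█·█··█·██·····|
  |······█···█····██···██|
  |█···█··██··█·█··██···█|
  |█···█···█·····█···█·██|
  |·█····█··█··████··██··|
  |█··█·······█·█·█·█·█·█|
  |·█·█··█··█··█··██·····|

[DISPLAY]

Gen: 0                  
██····██·███··███··█··  
█·····█·········█···█·  
█·········██··█···██·█  
·······█·█·█·███·██···  
·█····███···████·████·  
·██·····█·█··█·██·····  
······█···█····██···██  
█···█··██··█·█··██···█  
█···█···█·····█···█·██  
·█····█··█··████··██··  
█··█·······█·█·█·█·█·█  
·█·█··█··█··█··██·····  
                        
                        


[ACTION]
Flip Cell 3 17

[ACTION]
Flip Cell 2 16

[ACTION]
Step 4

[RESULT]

Gen: 4                  
██·······█·█···███····  
██······██·████···█···  
·····█·█·█·█·····█████  
·····█·█·█···███·█····  
····█····██·····██████  
·█·······█···········█  
·········█············  
·█···█··███···········  
······██···██·███·····  
··██···███···█·██·····  
··█·······█······██···  
············██·███····  
                        
                        


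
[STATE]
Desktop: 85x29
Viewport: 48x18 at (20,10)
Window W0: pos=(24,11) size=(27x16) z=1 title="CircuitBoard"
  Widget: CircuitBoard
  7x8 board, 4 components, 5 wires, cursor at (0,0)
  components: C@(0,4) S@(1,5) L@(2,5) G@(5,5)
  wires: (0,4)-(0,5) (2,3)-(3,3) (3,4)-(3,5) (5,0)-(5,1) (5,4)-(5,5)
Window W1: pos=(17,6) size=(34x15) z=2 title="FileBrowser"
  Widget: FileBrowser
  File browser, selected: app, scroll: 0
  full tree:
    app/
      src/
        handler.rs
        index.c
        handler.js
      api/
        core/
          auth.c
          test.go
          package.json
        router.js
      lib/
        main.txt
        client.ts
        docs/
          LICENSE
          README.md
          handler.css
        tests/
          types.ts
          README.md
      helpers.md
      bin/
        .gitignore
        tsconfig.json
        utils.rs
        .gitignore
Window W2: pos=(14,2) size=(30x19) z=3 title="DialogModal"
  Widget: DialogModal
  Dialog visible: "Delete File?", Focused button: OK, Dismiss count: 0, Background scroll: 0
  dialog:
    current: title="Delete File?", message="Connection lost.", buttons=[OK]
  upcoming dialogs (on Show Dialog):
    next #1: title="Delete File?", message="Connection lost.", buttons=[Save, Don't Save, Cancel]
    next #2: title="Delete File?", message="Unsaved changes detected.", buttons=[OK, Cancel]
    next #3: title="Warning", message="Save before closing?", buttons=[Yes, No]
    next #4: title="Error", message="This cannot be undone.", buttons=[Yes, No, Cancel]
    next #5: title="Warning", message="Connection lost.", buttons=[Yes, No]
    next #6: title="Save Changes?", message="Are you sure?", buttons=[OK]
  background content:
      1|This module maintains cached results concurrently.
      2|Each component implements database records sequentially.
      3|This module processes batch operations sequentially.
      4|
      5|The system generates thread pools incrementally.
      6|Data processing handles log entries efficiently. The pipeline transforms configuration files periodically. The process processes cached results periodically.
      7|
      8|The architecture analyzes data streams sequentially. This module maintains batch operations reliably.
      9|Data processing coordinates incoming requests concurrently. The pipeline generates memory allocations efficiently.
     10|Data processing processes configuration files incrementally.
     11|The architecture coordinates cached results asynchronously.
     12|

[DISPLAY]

──────────────────┐log ┃      ┃                 
   Delete File?   │    ┃      ┃                 
 Connection lost. │s da┃      ┃                 
       [OK]       │tes ┃      ┃                 
──────────────────┘s co┃      ┃                 
rchitecture coordinates┃      ┃                 
                       ┃      ┃                 
                       ┃      ┃                 
                       ┃      ┃                 
                       ┃      ┃                 
━━━━━━━━━━━━━━━━━━━━━━━┛━━━━━━┛                 
    ┃3               ·   · ─ ·┃                 
    ┃                         ┃                 
    ┃4                        ┃                 
    ┃                         ┃                 
    ┃5   · ─ ·           · ─ G┃                 
    ┗━━━━━━━━━━━━━━━━━━━━━━━━━┛                 
                                                


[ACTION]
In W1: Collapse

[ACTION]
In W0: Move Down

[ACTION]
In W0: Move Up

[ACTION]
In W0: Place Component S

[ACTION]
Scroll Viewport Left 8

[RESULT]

  ┃Data┌──────────────────┐log ┃      ┃         
  ┃    │   Delete File?   │    ┃      ┃         
  ┃The │ Connection lost. │s da┃      ┃         
  ┃Data│       [OK]       │tes ┃      ┃         
  ┃Data└──────────────────┘s co┃      ┃         
  ┃The architecture coordinates┃      ┃         
  ┃                            ┃      ┃         
  ┃                            ┃      ┃         
  ┃                            ┃      ┃         
  ┃                            ┃      ┃         
  ┗━━━━━━━━━━━━━━━━━━━━━━━━━━━━┛━━━━━━┛         
            ┃3               ·   · ─ ·┃         
            ┃                         ┃         
            ┃4                        ┃         
            ┃                         ┃         
            ┃5   · ─ ·           · ─ G┃         
            ┗━━━━━━━━━━━━━━━━━━━━━━━━━┛         
                                                


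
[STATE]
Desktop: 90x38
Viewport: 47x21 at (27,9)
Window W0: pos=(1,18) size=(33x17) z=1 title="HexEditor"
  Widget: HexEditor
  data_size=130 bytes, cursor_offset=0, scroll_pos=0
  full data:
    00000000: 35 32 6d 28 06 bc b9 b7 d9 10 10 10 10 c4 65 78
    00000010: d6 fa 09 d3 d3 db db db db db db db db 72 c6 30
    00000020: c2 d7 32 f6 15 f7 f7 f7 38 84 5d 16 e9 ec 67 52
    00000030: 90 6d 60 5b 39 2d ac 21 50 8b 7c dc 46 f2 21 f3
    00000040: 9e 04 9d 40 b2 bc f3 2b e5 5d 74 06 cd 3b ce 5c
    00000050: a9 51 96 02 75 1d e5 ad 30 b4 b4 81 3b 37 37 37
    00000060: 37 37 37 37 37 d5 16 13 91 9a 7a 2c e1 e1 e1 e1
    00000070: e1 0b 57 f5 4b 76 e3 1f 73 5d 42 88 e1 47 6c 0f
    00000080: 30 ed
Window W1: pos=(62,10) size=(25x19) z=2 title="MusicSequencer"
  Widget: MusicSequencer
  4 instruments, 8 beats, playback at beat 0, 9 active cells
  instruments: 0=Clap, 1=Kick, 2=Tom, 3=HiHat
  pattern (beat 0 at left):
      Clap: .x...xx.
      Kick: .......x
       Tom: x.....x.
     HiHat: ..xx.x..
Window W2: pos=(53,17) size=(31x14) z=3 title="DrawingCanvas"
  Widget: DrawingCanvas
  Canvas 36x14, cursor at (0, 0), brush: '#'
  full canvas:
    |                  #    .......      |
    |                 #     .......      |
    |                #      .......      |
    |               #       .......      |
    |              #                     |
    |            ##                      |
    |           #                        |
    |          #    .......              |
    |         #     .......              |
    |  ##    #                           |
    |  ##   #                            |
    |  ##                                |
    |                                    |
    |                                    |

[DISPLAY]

                                               
                                   ┏━━━━━━━━━━━
                                   ┃ MusicSeque
                                   ┠───────────
                                   ┃      ▼1234
                                   ┃  Clap·█···
                                   ┃  Kick·····
                                   ┃   Tom█····
                          ┏━━━━━━━━━━━━━━━━━━━━
━━━━━━┓                   ┃ DrawingCanvas      
      ┃                   ┠────────────────────
──────┨                   ┃+                 # 
bc b9 ┃                   ┃                 #  
db db ┃                   ┃                #   
f7 f7 ┃                   ┃               #    
2d ac ┃                   ┃              #     
bc f3 ┃                   ┃            ##      
1d e5 ┃                   ┃           #        
d5 16 ┃                   ┃          #    .....
76 e3 ┃                   ┃         #     .....
      ┃                   ┃  ##    #           


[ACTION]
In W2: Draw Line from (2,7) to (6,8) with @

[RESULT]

                                               
                                   ┏━━━━━━━━━━━
                                   ┃ MusicSeque
                                   ┠───────────
                                   ┃      ▼1234
                                   ┃  Clap·█···
                                   ┃  Kick·····
                                   ┃   Tom█····
                          ┏━━━━━━━━━━━━━━━━━━━━
━━━━━━┓                   ┃ DrawingCanvas      
      ┃                   ┠────────────────────
──────┨                   ┃+                 # 
bc b9 ┃                   ┃                 #  
db db ┃                   ┃       @        #   
f7 f7 ┃                   ┃       @       #    
2d ac ┃                   ┃       @      #     
bc f3 ┃                   ┃        @   ##      
1d e5 ┃                   ┃        @  #        
d5 16 ┃                   ┃          #    .....
76 e3 ┃                   ┃         #     .....
      ┃                   ┃  ##    #           


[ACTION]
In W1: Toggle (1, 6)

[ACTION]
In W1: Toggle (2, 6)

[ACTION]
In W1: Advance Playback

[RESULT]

                                               
                                   ┏━━━━━━━━━━━
                                   ┃ MusicSeque
                                   ┠───────────
                                   ┃      0▼234
                                   ┃  Clap·█···
                                   ┃  Kick·····
                                   ┃   Tom█····
                          ┏━━━━━━━━━━━━━━━━━━━━
━━━━━━┓                   ┃ DrawingCanvas      
      ┃                   ┠────────────────────
──────┨                   ┃+                 # 
bc b9 ┃                   ┃                 #  
db db ┃                   ┃       @        #   
f7 f7 ┃                   ┃       @       #    
2d ac ┃                   ┃       @      #     
bc f3 ┃                   ┃        @   ##      
1d e5 ┃                   ┃        @  #        
d5 16 ┃                   ┃          #    .....
76 e3 ┃                   ┃         #     .....
      ┃                   ┃  ##    #           


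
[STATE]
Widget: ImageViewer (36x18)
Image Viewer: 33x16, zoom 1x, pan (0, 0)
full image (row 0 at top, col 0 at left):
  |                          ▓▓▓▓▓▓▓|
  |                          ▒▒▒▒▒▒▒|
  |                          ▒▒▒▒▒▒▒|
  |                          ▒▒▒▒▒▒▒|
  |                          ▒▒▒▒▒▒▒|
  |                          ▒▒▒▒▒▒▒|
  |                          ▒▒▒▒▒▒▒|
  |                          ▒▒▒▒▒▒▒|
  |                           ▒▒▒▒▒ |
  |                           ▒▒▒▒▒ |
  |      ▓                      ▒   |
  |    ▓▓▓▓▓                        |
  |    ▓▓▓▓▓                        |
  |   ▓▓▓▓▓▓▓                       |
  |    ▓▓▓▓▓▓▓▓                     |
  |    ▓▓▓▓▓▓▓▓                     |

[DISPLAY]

                          ▓▓▓▓▓▓▓   
                          ▒▒▒▒▒▒▒   
                          ▒▒▒▒▒▒▒   
                          ▒▒▒▒▒▒▒   
                          ▒▒▒▒▒▒▒   
                          ▒▒▒▒▒▒▒   
                          ▒▒▒▒▒▒▒   
                          ▒▒▒▒▒▒▒   
                           ▒▒▒▒▒    
                           ▒▒▒▒▒    
      ▓                      ▒      
    ▓▓▓▓▓                           
    ▓▓▓▓▓                           
   ▓▓▓▓▓▓▓                          
    ▓▓▓▓▓▓▓▓                        
    ▓▓▓▓▓▓▓▓                        
                                    
                                    


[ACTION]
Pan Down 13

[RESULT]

   ▓▓▓▓▓▓▓                          
    ▓▓▓▓▓▓▓▓                        
    ▓▓▓▓▓▓▓▓                        
                                    
                                    
                                    
                                    
                                    
                                    
                                    
                                    
                                    
                                    
                                    
                                    
                                    
                                    
                                    


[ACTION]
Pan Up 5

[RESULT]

                           ▒▒▒▒▒    
                           ▒▒▒▒▒    
      ▓                      ▒      
    ▓▓▓▓▓                           
    ▓▓▓▓▓                           
   ▓▓▓▓▓▓▓                          
    ▓▓▓▓▓▓▓▓                        
    ▓▓▓▓▓▓▓▓                        
                                    
                                    
                                    
                                    
                                    
                                    
                                    
                                    
                                    
                                    


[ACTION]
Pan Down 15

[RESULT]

                                    
                                    
                                    
                                    
                                    
                                    
                                    
                                    
                                    
                                    
                                    
                                    
                                    
                                    
                                    
                                    
                                    
                                    


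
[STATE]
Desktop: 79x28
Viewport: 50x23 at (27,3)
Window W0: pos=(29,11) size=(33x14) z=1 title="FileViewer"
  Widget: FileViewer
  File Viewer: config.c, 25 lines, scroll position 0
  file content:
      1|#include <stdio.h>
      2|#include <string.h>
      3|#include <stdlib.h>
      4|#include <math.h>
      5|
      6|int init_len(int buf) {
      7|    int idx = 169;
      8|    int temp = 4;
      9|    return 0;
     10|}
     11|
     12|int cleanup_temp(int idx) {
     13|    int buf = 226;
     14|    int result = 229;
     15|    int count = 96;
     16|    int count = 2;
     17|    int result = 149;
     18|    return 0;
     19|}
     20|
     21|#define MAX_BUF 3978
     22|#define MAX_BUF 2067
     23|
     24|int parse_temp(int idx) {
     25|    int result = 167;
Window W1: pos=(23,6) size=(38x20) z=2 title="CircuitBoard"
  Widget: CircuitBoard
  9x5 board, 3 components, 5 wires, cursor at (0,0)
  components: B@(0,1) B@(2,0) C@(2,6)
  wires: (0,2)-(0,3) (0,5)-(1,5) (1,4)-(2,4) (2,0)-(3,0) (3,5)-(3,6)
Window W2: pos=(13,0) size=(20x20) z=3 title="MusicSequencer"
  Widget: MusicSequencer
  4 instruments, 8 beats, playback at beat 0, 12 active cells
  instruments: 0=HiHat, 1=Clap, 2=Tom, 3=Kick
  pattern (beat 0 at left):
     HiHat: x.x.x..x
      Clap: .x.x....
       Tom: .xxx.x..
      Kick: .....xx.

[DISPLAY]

7    ┃                                            
█    ┃                                            
·    ┃                                            
·    ┃━━━━━━━━━━━━━━━━━━━━━━━━━━━┓                
·    ┃oard                       ┃                
     ┃───────────────────────────┨                
     ┃3 4 5 6 7 8                ┃                
     ┃   · ─ ·       ·           ┃                
     ┃               │           ┃┓               
     ┃           ·   ·           ┃┃               
     ┃           │               ┃┨               
     ┃           ·       C       ┃┃               
     ┃                           ┃┃               
     ┃               · ─ ·       ┃┃               
     ┃                           ┃┃               
     ┃                           ┃┃               
━━━━━┛0,0)                       ┃┃               
                                 ┃┃               
                                 ┃┃               
                                 ┃┃               
                                 ┃┃               
                                 ┃┛               
━━━━━━━━━━━━━━━━━━━━━━━━━━━━━━━━━┛                


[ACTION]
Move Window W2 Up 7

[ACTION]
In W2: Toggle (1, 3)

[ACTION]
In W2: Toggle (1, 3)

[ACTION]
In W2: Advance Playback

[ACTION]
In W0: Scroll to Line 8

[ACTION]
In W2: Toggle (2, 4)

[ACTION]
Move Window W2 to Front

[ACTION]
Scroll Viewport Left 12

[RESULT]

     0▼234567    ┃                                
HiHat█·█·█··█    ┃                                
 Clap·█·█····    ┃                                
  Tom·█████··    ┃━━━━━━━━━━━━━━━━━━━━━━━━━━━┓    
 Kick·····██·    ┃oard                       ┃    
                 ┃───────────────────────────┨    
                 ┃3 4 5 6 7 8                ┃    
                 ┃   · ─ ·       ·           ┃    
                 ┃               │           ┃┓   
                 ┃           ·   ·           ┃┃   
                 ┃           │               ┃┨   
                 ┃           ·       C       ┃┃   
                 ┃                           ┃┃   
                 ┃               · ─ ·       ┃┃   
                 ┃                           ┃┃   
                 ┃                           ┃┃   
━━━━━━━━━━━━━━━━━┛0,0)                       ┃┃   
        ┃                                    ┃┃   
        ┃                                    ┃┃   
        ┃                                    ┃┃   
        ┃                                    ┃┃   
        ┃                                    ┃┛   
        ┗━━━━━━━━━━━━━━━━━━━━━━━━━━━━━━━━━━━━┛    
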